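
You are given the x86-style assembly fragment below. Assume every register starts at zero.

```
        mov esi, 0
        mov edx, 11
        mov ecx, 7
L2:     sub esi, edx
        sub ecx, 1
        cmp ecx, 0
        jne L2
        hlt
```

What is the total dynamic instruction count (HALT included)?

32

after mov esi, 0: esi=0
after mov edx, 11: edx=11
after mov ecx, 7: ecx=7
after sub esi, edx: esi=0-11=-11
after sub ecx, 1: ecx=7-1=6
cmp ecx, 0  (cmp 6,0)
jne L2: taken
after sub esi, edx: esi=(-11)-11=-22
after sub ecx, 1: ecx=6-1=5
cmp ecx, 0  (cmp 5,0)
jne L2: taken
after sub esi, edx: esi=(-22)-11=-33
after sub ecx, 1: ecx=5-1=4
cmp ecx, 0  (cmp 4,0)
jne L2: taken
after sub esi, edx: esi=(-33)-11=-44
after sub ecx, 1: ecx=4-1=3
cmp ecx, 0  (cmp 3,0)
jne L2: taken
after sub esi, edx: esi=(-44)-11=-55
after sub ecx, 1: ecx=3-1=2
cmp ecx, 0  (cmp 2,0)
jne L2: taken
after sub esi, edx: esi=(-55)-11=-66
after sub ecx, 1: ecx=2-1=1
cmp ecx, 0  (cmp 1,0)
jne L2: taken
after sub esi, edx: esi=(-66)-11=-77
after sub ecx, 1: ecx=1-1=0
cmp ecx, 0  (cmp 0,0)
jne L2: not taken
halt.
Total executed instructions: 32.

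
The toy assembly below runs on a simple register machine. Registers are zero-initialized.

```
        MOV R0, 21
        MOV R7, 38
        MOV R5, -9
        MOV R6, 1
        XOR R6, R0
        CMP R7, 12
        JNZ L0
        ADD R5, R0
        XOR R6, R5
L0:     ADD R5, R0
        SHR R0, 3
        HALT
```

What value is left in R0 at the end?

2

MOV R0, 21 → R0=21
MOV R7, 38 → R7=38
MOV R5, -9 → R5=-9
MOV R6, 1 → R6=1
XOR R6, R0 → R6=1^21=20
CMP R7, 12  (cmp 38,12)
JNZ L0: taken
ADD R5, R0 → R5=(-9)+21=12
SHR R0, 3 → R0=21>>3=2
halt.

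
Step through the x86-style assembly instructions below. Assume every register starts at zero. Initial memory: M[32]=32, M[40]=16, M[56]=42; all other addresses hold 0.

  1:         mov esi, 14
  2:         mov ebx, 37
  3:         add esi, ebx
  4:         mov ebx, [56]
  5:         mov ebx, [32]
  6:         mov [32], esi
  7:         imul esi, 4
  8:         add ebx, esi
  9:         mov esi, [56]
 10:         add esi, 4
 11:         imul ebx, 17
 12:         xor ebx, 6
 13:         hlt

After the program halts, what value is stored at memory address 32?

51

esi=14
ebx=37
esi=14+37=51
ebx=M[56]=42
ebx=M[32]=32
mov [32], esi → M[32]=51
esi=51*4=204
ebx=32+204=236
esi=M[56]=42
esi=42+4=46
ebx=236*17=4012
ebx=4012^6=4010
halt.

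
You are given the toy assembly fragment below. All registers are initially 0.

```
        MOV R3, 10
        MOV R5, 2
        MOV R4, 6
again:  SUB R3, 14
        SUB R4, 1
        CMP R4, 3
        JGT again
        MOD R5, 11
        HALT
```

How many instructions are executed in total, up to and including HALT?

MOV R3, 10 → R3=10
MOV R5, 2 → R5=2
MOV R4, 6 → R4=6
SUB R3, 14 → R3=10-14=-4
SUB R4, 1 → R4=6-1=5
CMP R4, 3  (cmp 5,3)
JGT again: taken
SUB R3, 14 → R3=(-4)-14=-18
SUB R4, 1 → R4=5-1=4
CMP R4, 3  (cmp 4,3)
JGT again: taken
SUB R3, 14 → R3=(-18)-14=-32
SUB R4, 1 → R4=4-1=3
CMP R4, 3  (cmp 3,3)
JGT again: not taken
MOD R5, 11 → R5=2%11=2
halt.
Total executed instructions: 17.

17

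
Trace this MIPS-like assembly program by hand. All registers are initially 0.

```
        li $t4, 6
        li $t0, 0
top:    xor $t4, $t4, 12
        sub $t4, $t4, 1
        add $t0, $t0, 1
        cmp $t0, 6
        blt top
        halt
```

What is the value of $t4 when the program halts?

$t4=6
$t0=0
$t4=6^12=10
$t4=10-1=9
$t0=0+1=1
cmp $t0, 6  (cmp 1,6)
blt top: taken
$t4=9^12=5
$t4=5-1=4
$t0=1+1=2
cmp $t0, 6  (cmp 2,6)
blt top: taken
$t4=4^12=8
$t4=8-1=7
$t0=2+1=3
cmp $t0, 6  (cmp 3,6)
blt top: taken
$t4=7^12=11
$t4=11-1=10
$t0=3+1=4
cmp $t0, 6  (cmp 4,6)
blt top: taken
$t4=10^12=6
$t4=6-1=5
$t0=4+1=5
cmp $t0, 6  (cmp 5,6)
blt top: taken
$t4=5^12=9
$t4=9-1=8
$t0=5+1=6
cmp $t0, 6  (cmp 6,6)
blt top: not taken
halt.

8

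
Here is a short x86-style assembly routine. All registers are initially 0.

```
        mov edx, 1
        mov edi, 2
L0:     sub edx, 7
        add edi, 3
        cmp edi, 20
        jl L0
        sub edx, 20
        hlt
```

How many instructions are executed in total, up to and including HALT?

28

edx=1
edi=2
edx=1-7=-6
edi=2+3=5
cmp edi, 20  (cmp 5,20)
jl L0: taken
edx=(-6)-7=-13
edi=5+3=8
cmp edi, 20  (cmp 8,20)
jl L0: taken
edx=(-13)-7=-20
edi=8+3=11
cmp edi, 20  (cmp 11,20)
jl L0: taken
edx=(-20)-7=-27
edi=11+3=14
cmp edi, 20  (cmp 14,20)
jl L0: taken
edx=(-27)-7=-34
edi=14+3=17
cmp edi, 20  (cmp 17,20)
jl L0: taken
edx=(-34)-7=-41
edi=17+3=20
cmp edi, 20  (cmp 20,20)
jl L0: not taken
edx=(-41)-20=-61
halt.
Total executed instructions: 28.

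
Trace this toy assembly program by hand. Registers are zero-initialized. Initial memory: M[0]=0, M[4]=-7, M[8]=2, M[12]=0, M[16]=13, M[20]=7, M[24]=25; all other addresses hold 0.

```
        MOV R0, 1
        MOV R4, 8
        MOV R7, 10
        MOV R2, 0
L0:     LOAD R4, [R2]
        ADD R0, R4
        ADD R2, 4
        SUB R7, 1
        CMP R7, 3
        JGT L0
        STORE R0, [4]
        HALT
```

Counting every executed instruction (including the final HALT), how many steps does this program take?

48

MOV R0, 1 → R0=1
MOV R4, 8 → R4=8
MOV R7, 10 → R7=10
MOV R2, 0 → R2=0
LOAD R4, [R2] → R4=M[0]=0
ADD R0, R4 → R0=1+0=1
ADD R2, 4 → R2=0+4=4
SUB R7, 1 → R7=10-1=9
CMP R7, 3  (cmp 9,3)
JGT L0: taken
LOAD R4, [R2] → R4=M[4]=-7
ADD R0, R4 → R0=1+(-7)=-6
ADD R2, 4 → R2=4+4=8
SUB R7, 1 → R7=9-1=8
CMP R7, 3  (cmp 8,3)
JGT L0: taken
LOAD R4, [R2] → R4=M[8]=2
ADD R0, R4 → R0=(-6)+2=-4
ADD R2, 4 → R2=8+4=12
SUB R7, 1 → R7=8-1=7
CMP R7, 3  (cmp 7,3)
JGT L0: taken
LOAD R4, [R2] → R4=M[12]=0
ADD R0, R4 → R0=(-4)+0=-4
ADD R2, 4 → R2=12+4=16
SUB R7, 1 → R7=7-1=6
CMP R7, 3  (cmp 6,3)
JGT L0: taken
LOAD R4, [R2] → R4=M[16]=13
ADD R0, R4 → R0=(-4)+13=9
ADD R2, 4 → R2=16+4=20
SUB R7, 1 → R7=6-1=5
CMP R7, 3  (cmp 5,3)
JGT L0: taken
LOAD R4, [R2] → R4=M[20]=7
ADD R0, R4 → R0=9+7=16
ADD R2, 4 → R2=20+4=24
SUB R7, 1 → R7=5-1=4
CMP R7, 3  (cmp 4,3)
JGT L0: taken
LOAD R4, [R2] → R4=M[24]=25
ADD R0, R4 → R0=16+25=41
ADD R2, 4 → R2=24+4=28
SUB R7, 1 → R7=4-1=3
CMP R7, 3  (cmp 3,3)
JGT L0: not taken
STORE R0, [4] → M[4]=41
halt.
Total executed instructions: 48.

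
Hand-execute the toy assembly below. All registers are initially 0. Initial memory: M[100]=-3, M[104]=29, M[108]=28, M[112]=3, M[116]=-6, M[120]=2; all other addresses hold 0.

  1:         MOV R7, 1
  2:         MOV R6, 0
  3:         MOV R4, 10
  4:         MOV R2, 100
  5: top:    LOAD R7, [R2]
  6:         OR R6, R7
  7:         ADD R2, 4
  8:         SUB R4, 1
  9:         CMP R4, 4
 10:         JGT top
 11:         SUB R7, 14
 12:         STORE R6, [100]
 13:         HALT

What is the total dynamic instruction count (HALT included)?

43

R7=1
R6=0
R4=10
R2=100
R7=M[100]=-3
R6=0|(-3)=-3
R2=100+4=104
R4=10-1=9
CMP R4, 4  (cmp 9,4)
JGT top: taken
R7=M[104]=29
R6=(-3)|29=-3
R2=104+4=108
R4=9-1=8
CMP R4, 4  (cmp 8,4)
JGT top: taken
R7=M[108]=28
R6=(-3)|28=-3
R2=108+4=112
R4=8-1=7
CMP R4, 4  (cmp 7,4)
JGT top: taken
R7=M[112]=3
R6=(-3)|3=-1
R2=112+4=116
R4=7-1=6
CMP R4, 4  (cmp 6,4)
JGT top: taken
R7=M[116]=-6
R6=(-1)|(-6)=-1
R2=116+4=120
R4=6-1=5
CMP R4, 4  (cmp 5,4)
JGT top: taken
R7=M[120]=2
R6=(-1)|2=-1
R2=120+4=124
R4=5-1=4
CMP R4, 4  (cmp 4,4)
JGT top: not taken
R7=2-14=-12
STORE R6, [100] → M[100]=-1
halt.
Total executed instructions: 43.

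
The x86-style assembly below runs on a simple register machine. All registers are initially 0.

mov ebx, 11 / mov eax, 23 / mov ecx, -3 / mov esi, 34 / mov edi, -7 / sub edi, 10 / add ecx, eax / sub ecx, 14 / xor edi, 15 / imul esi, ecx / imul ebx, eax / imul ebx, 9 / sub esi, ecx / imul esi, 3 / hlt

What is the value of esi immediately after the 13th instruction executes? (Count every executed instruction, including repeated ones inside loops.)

198

after mov ebx, 11: ebx=11
after mov eax, 23: eax=23
after mov ecx, -3: ecx=-3
after mov esi, 34: esi=34
after mov edi, -7: edi=-7
after sub edi, 10: edi=(-7)-10=-17
after add ecx, eax: ecx=(-3)+23=20
after sub ecx, 14: ecx=20-14=6
after xor edi, 15: edi=(-17)^15=-32
after imul esi, ecx: esi=34*6=204
after imul ebx, eax: ebx=11*23=253
after imul ebx, 9: ebx=253*9=2277
after sub esi, ecx: esi=204-6=198
After step 13: esi = 198.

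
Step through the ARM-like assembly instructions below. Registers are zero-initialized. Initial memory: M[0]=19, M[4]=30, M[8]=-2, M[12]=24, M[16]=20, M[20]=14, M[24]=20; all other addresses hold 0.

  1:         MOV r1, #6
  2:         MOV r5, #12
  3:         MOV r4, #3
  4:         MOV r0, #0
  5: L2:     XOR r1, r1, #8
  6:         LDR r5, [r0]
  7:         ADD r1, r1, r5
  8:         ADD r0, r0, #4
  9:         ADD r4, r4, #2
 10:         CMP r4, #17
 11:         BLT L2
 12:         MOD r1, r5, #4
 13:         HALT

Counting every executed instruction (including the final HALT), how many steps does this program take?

55

r1=6
r5=12
r4=3
r0=0
r1=6^8=14
r5=M[0]=19
r1=14+19=33
r0=0+4=4
r4=3+2=5
CMP r4, #17  (cmp 5,17)
BLT L2: taken
r1=33^8=41
r5=M[4]=30
r1=41+30=71
r0=4+4=8
r4=5+2=7
CMP r4, #17  (cmp 7,17)
BLT L2: taken
r1=71^8=79
r5=M[8]=-2
r1=79+(-2)=77
r0=8+4=12
r4=7+2=9
CMP r4, #17  (cmp 9,17)
BLT L2: taken
r1=77^8=69
r5=M[12]=24
r1=69+24=93
r0=12+4=16
r4=9+2=11
CMP r4, #17  (cmp 11,17)
BLT L2: taken
r1=93^8=85
r5=M[16]=20
r1=85+20=105
r0=16+4=20
r4=11+2=13
CMP r4, #17  (cmp 13,17)
BLT L2: taken
r1=105^8=97
r5=M[20]=14
r1=97+14=111
r0=20+4=24
r4=13+2=15
CMP r4, #17  (cmp 15,17)
BLT L2: taken
r1=111^8=103
r5=M[24]=20
r1=103+20=123
r0=24+4=28
r4=15+2=17
CMP r4, #17  (cmp 17,17)
BLT L2: not taken
r1=20%4=0
halt.
Total executed instructions: 55.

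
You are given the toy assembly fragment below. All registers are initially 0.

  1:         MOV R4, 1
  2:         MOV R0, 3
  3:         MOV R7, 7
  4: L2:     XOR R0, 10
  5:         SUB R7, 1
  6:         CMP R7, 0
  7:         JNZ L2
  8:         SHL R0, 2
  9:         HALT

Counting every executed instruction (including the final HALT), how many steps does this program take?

after MOV R4, 1: R4=1
after MOV R0, 3: R0=3
after MOV R7, 7: R7=7
after XOR R0, 10: R0=3^10=9
after SUB R7, 1: R7=7-1=6
CMP R7, 0  (cmp 6,0)
JNZ L2: taken
after XOR R0, 10: R0=9^10=3
after SUB R7, 1: R7=6-1=5
CMP R7, 0  (cmp 5,0)
JNZ L2: taken
after XOR R0, 10: R0=3^10=9
after SUB R7, 1: R7=5-1=4
CMP R7, 0  (cmp 4,0)
JNZ L2: taken
after XOR R0, 10: R0=9^10=3
after SUB R7, 1: R7=4-1=3
CMP R7, 0  (cmp 3,0)
JNZ L2: taken
after XOR R0, 10: R0=3^10=9
after SUB R7, 1: R7=3-1=2
CMP R7, 0  (cmp 2,0)
JNZ L2: taken
after XOR R0, 10: R0=9^10=3
after SUB R7, 1: R7=2-1=1
CMP R7, 0  (cmp 1,0)
JNZ L2: taken
after XOR R0, 10: R0=3^10=9
after SUB R7, 1: R7=1-1=0
CMP R7, 0  (cmp 0,0)
JNZ L2: not taken
after SHL R0, 2: R0=9<<2=36
halt.
Total executed instructions: 33.

33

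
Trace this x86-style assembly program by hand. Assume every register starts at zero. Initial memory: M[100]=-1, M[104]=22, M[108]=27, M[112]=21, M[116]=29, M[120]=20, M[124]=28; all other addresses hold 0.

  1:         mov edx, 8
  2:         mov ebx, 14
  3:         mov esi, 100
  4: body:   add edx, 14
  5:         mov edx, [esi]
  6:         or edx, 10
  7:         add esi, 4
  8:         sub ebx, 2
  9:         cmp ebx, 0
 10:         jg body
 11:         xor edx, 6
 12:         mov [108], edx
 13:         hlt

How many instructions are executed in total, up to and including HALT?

55

edx=8
ebx=14
esi=100
edx=8+14=22
edx=M[100]=-1
edx=(-1)|10=-1
esi=100+4=104
ebx=14-2=12
cmp ebx, 0  (cmp 12,0)
jg body: taken
edx=(-1)+14=13
edx=M[104]=22
edx=22|10=30
esi=104+4=108
ebx=12-2=10
cmp ebx, 0  (cmp 10,0)
jg body: taken
edx=30+14=44
edx=M[108]=27
edx=27|10=27
esi=108+4=112
ebx=10-2=8
cmp ebx, 0  (cmp 8,0)
jg body: taken
edx=27+14=41
edx=M[112]=21
edx=21|10=31
esi=112+4=116
ebx=8-2=6
cmp ebx, 0  (cmp 6,0)
jg body: taken
edx=31+14=45
edx=M[116]=29
edx=29|10=31
esi=116+4=120
ebx=6-2=4
cmp ebx, 0  (cmp 4,0)
jg body: taken
edx=31+14=45
edx=M[120]=20
edx=20|10=30
esi=120+4=124
ebx=4-2=2
cmp ebx, 0  (cmp 2,0)
jg body: taken
edx=30+14=44
edx=M[124]=28
edx=28|10=30
esi=124+4=128
ebx=2-2=0
cmp ebx, 0  (cmp 0,0)
jg body: not taken
edx=30^6=24
mov [108], edx → M[108]=24
halt.
Total executed instructions: 55.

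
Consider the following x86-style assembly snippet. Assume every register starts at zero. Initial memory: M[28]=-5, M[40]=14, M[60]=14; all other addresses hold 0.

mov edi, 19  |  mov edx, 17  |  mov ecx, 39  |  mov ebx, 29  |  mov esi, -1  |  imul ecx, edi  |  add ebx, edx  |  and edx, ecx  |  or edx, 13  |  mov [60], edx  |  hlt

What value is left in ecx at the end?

after mov edi, 19: edi=19
after mov edx, 17: edx=17
after mov ecx, 39: ecx=39
after mov ebx, 29: ebx=29
after mov esi, -1: esi=-1
after imul ecx, edi: ecx=39*19=741
after add ebx, edx: ebx=29+17=46
after and edx, ecx: edx=17&741=1
after or edx, 13: edx=1|13=13
mov [60], edx → M[60]=13
halt.

741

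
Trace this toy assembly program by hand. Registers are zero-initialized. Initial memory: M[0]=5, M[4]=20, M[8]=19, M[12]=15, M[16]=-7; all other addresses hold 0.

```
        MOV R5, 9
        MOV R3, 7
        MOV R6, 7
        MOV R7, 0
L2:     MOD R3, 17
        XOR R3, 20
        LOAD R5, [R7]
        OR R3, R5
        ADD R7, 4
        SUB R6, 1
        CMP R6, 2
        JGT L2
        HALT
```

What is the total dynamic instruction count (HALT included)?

R5=9
R3=7
R6=7
R7=0
R3=7%17=7
R3=7^20=19
R5=M[0]=5
R3=19|5=23
R7=0+4=4
R6=7-1=6
CMP R6, 2  (cmp 6,2)
JGT L2: taken
R3=23%17=6
R3=6^20=18
R5=M[4]=20
R3=18|20=22
R7=4+4=8
R6=6-1=5
CMP R6, 2  (cmp 5,2)
JGT L2: taken
R3=22%17=5
R3=5^20=17
R5=M[8]=19
R3=17|19=19
R7=8+4=12
R6=5-1=4
CMP R6, 2  (cmp 4,2)
JGT L2: taken
R3=19%17=2
R3=2^20=22
R5=M[12]=15
R3=22|15=31
R7=12+4=16
R6=4-1=3
CMP R6, 2  (cmp 3,2)
JGT L2: taken
R3=31%17=14
R3=14^20=26
R5=M[16]=-7
R3=26|(-7)=-5
R7=16+4=20
R6=3-1=2
CMP R6, 2  (cmp 2,2)
JGT L2: not taken
halt.
Total executed instructions: 45.

45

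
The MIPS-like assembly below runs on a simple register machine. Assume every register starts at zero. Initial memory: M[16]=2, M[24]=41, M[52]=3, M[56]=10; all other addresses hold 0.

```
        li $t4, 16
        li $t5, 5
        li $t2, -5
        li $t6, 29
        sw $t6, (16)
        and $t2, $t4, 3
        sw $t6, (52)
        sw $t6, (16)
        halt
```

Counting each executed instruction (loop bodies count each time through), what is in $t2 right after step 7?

li $t4, 16 → $t4=16
li $t5, 5 → $t5=5
li $t2, -5 → $t2=-5
li $t6, 29 → $t6=29
sw $t6, (16) → M[16]=29
and $t2, $t4, 3 → $t2=16&3=0
sw $t6, (52) → M[52]=29
After step 7: $t2 = 0.

0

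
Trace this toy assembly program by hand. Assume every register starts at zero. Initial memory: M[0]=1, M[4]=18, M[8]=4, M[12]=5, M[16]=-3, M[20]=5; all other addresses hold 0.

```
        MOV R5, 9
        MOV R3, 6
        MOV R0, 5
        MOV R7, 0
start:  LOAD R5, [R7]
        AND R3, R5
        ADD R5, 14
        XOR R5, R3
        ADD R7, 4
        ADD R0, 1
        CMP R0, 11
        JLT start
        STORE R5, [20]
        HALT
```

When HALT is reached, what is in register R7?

24

R5=9
R3=6
R0=5
R7=0
R5=M[0]=1
R3=6&1=0
R5=1+14=15
R5=15^0=15
R7=0+4=4
R0=5+1=6
CMP R0, 11  (cmp 6,11)
JLT start: taken
R5=M[4]=18
R3=0&18=0
R5=18+14=32
R5=32^0=32
R7=4+4=8
R0=6+1=7
CMP R0, 11  (cmp 7,11)
JLT start: taken
R5=M[8]=4
R3=0&4=0
R5=4+14=18
R5=18^0=18
R7=8+4=12
R0=7+1=8
CMP R0, 11  (cmp 8,11)
JLT start: taken
R5=M[12]=5
R3=0&5=0
R5=5+14=19
R5=19^0=19
R7=12+4=16
R0=8+1=9
CMP R0, 11  (cmp 9,11)
JLT start: taken
R5=M[16]=-3
R3=0&(-3)=0
R5=(-3)+14=11
R5=11^0=11
R7=16+4=20
R0=9+1=10
CMP R0, 11  (cmp 10,11)
JLT start: taken
R5=M[20]=5
R3=0&5=0
R5=5+14=19
R5=19^0=19
R7=20+4=24
R0=10+1=11
CMP R0, 11  (cmp 11,11)
JLT start: not taken
STORE R5, [20] → M[20]=19
halt.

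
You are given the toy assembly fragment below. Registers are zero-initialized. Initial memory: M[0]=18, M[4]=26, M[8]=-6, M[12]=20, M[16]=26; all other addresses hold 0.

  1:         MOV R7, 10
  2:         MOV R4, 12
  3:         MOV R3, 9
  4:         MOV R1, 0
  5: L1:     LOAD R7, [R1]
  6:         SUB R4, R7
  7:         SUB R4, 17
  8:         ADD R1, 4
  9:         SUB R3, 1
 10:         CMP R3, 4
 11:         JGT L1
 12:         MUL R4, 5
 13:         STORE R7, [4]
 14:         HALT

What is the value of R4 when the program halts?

after MOV R7, 10: R7=10
after MOV R4, 12: R4=12
after MOV R3, 9: R3=9
after MOV R1, 0: R1=0
after LOAD R7, [R1]: R7=M[0]=18
after SUB R4, R7: R4=12-18=-6
after SUB R4, 17: R4=(-6)-17=-23
after ADD R1, 4: R1=0+4=4
after SUB R3, 1: R3=9-1=8
CMP R3, 4  (cmp 8,4)
JGT L1: taken
after LOAD R7, [R1]: R7=M[4]=26
after SUB R4, R7: R4=(-23)-26=-49
after SUB R4, 17: R4=(-49)-17=-66
after ADD R1, 4: R1=4+4=8
after SUB R3, 1: R3=8-1=7
CMP R3, 4  (cmp 7,4)
JGT L1: taken
after LOAD R7, [R1]: R7=M[8]=-6
after SUB R4, R7: R4=(-66)-(-6)=-60
after SUB R4, 17: R4=(-60)-17=-77
after ADD R1, 4: R1=8+4=12
after SUB R3, 1: R3=7-1=6
CMP R3, 4  (cmp 6,4)
JGT L1: taken
after LOAD R7, [R1]: R7=M[12]=20
after SUB R4, R7: R4=(-77)-20=-97
after SUB R4, 17: R4=(-97)-17=-114
after ADD R1, 4: R1=12+4=16
after SUB R3, 1: R3=6-1=5
CMP R3, 4  (cmp 5,4)
JGT L1: taken
after LOAD R7, [R1]: R7=M[16]=26
after SUB R4, R7: R4=(-114)-26=-140
after SUB R4, 17: R4=(-140)-17=-157
after ADD R1, 4: R1=16+4=20
after SUB R3, 1: R3=5-1=4
CMP R3, 4  (cmp 4,4)
JGT L1: not taken
after MUL R4, 5: R4=(-157)*5=-785
STORE R7, [4] → M[4]=26
halt.

-785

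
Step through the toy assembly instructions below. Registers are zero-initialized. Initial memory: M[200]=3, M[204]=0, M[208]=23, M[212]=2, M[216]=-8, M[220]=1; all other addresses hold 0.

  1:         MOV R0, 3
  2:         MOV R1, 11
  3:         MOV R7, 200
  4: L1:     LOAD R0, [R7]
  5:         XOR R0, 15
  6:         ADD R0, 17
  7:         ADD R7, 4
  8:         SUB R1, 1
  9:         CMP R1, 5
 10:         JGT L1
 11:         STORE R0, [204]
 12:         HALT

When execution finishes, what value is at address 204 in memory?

31

R0=3
R1=11
R7=200
R0=M[200]=3
R0=3^15=12
R0=12+17=29
R7=200+4=204
R1=11-1=10
CMP R1, 5  (cmp 10,5)
JGT L1: taken
R0=M[204]=0
R0=0^15=15
R0=15+17=32
R7=204+4=208
R1=10-1=9
CMP R1, 5  (cmp 9,5)
JGT L1: taken
R0=M[208]=23
R0=23^15=24
R0=24+17=41
R7=208+4=212
R1=9-1=8
CMP R1, 5  (cmp 8,5)
JGT L1: taken
R0=M[212]=2
R0=2^15=13
R0=13+17=30
R7=212+4=216
R1=8-1=7
CMP R1, 5  (cmp 7,5)
JGT L1: taken
R0=M[216]=-8
R0=(-8)^15=-9
R0=(-9)+17=8
R7=216+4=220
R1=7-1=6
CMP R1, 5  (cmp 6,5)
JGT L1: taken
R0=M[220]=1
R0=1^15=14
R0=14+17=31
R7=220+4=224
R1=6-1=5
CMP R1, 5  (cmp 5,5)
JGT L1: not taken
STORE R0, [204] → M[204]=31
halt.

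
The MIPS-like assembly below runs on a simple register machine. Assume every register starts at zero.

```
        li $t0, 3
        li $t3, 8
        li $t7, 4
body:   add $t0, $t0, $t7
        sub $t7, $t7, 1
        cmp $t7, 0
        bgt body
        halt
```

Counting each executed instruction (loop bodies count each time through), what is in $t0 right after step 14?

12

$t0=3
$t3=8
$t7=4
$t0=3+4=7
$t7=4-1=3
cmp $t7, 0  (cmp 3,0)
bgt body: taken
$t0=7+3=10
$t7=3-1=2
cmp $t7, 0  (cmp 2,0)
bgt body: taken
$t0=10+2=12
$t7=2-1=1
cmp $t7, 0  (cmp 1,0)
After step 14: $t0 = 12.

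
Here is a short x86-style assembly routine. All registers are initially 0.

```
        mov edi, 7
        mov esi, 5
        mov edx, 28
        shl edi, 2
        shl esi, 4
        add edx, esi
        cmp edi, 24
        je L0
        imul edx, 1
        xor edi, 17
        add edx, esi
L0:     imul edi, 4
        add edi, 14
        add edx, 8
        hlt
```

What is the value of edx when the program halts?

196

edi=7
esi=5
edx=28
edi=7<<2=28
esi=5<<4=80
edx=28+80=108
cmp edi, 24  (cmp 28,24)
je L0: not taken
edx=108*1=108
edi=28^17=13
edx=108+80=188
edi=13*4=52
edi=52+14=66
edx=188+8=196
halt.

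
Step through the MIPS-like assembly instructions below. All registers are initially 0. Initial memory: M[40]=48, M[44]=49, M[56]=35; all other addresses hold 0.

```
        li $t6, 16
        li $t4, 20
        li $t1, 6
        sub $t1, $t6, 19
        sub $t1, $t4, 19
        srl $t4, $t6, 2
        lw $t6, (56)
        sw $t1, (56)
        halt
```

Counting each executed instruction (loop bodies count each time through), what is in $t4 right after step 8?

after li $t6, 16: $t6=16
after li $t4, 20: $t4=20
after li $t1, 6: $t1=6
after sub $t1, $t6, 19: $t1=16-19=-3
after sub $t1, $t4, 19: $t1=20-19=1
after srl $t4, $t6, 2: $t4=16>>2=4
after lw $t6, (56): $t6=M[56]=35
sw $t1, (56) → M[56]=1
After step 8: $t4 = 4.

4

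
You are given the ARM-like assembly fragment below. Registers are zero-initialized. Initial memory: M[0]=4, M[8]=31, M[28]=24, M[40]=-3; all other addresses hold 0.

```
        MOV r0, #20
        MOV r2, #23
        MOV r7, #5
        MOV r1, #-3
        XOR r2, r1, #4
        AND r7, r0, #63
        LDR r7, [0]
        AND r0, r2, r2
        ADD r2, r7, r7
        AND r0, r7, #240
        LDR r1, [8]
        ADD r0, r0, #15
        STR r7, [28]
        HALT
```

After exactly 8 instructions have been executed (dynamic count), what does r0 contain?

-7

after MOV r0, #20: r0=20
after MOV r2, #23: r2=23
after MOV r7, #5: r7=5
after MOV r1, #-3: r1=-3
after XOR r2, r1, #4: r2=(-3)^4=-7
after AND r7, r0, #63: r7=20&63=20
after LDR r7, [0]: r7=M[0]=4
after AND r0, r2, r2: r0=(-7)&(-7)=-7
After step 8: r0 = -7.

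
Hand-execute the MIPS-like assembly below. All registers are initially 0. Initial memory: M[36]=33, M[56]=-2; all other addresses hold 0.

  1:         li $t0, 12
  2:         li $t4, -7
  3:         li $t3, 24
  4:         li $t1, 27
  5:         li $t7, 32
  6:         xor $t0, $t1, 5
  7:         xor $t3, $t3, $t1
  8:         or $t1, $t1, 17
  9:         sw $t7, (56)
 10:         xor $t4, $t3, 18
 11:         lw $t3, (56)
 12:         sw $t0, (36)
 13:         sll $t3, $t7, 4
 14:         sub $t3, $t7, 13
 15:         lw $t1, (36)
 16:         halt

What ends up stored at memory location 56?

32

after li $t0, 12: $t0=12
after li $t4, -7: $t4=-7
after li $t3, 24: $t3=24
after li $t1, 27: $t1=27
after li $t7, 32: $t7=32
after xor $t0, $t1, 5: $t0=27^5=30
after xor $t3, $t3, $t1: $t3=24^27=3
after or $t1, $t1, 17: $t1=27|17=27
sw $t7, (56) → M[56]=32
after xor $t4, $t3, 18: $t4=3^18=17
after lw $t3, (56): $t3=M[56]=32
sw $t0, (36) → M[36]=30
after sll $t3, $t7, 4: $t3=32<<4=512
after sub $t3, $t7, 13: $t3=32-13=19
after lw $t1, (36): $t1=M[36]=30
halt.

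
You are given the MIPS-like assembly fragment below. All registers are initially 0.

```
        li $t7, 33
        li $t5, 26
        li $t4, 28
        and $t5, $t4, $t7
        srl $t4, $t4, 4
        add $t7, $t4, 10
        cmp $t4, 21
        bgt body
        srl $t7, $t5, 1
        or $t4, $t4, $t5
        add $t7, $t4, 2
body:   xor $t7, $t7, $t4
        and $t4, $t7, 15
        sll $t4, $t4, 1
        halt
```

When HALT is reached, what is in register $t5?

$t7=33
$t5=26
$t4=28
$t5=28&33=0
$t4=28>>4=1
$t7=1+10=11
cmp $t4, 21  (cmp 1,21)
bgt body: not taken
$t7=0>>1=0
$t4=1|0=1
$t7=1+2=3
$t7=3^1=2
$t4=2&15=2
$t4=2<<1=4
halt.

0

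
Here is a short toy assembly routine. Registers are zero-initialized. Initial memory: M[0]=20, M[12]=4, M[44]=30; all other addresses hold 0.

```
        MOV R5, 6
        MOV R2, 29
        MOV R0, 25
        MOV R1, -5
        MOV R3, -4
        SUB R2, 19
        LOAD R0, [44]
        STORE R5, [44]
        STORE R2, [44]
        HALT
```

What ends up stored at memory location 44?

R5=6
R2=29
R0=25
R1=-5
R3=-4
R2=29-19=10
R0=M[44]=30
STORE R5, [44] → M[44]=6
STORE R2, [44] → M[44]=10
halt.

10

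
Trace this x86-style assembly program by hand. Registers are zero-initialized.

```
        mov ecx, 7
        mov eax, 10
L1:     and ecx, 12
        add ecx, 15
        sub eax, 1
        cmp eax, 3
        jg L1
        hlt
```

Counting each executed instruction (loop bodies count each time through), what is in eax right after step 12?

8

mov ecx, 7 → ecx=7
mov eax, 10 → eax=10
and ecx, 12 → ecx=7&12=4
add ecx, 15 → ecx=4+15=19
sub eax, 1 → eax=10-1=9
cmp eax, 3  (cmp 9,3)
jg L1: taken
and ecx, 12 → ecx=19&12=0
add ecx, 15 → ecx=0+15=15
sub eax, 1 → eax=9-1=8
cmp eax, 3  (cmp 8,3)
jg L1: taken
After step 12: eax = 8.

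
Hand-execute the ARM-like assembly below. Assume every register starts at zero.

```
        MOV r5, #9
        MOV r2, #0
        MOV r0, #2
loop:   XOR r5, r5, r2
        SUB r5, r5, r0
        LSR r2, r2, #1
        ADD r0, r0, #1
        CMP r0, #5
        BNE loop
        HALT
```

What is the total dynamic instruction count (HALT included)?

22

r5=9
r2=0
r0=2
r5=9^0=9
r5=9-2=7
r2=0>>1=0
r0=2+1=3
CMP r0, #5  (cmp 3,5)
BNE loop: taken
r5=7^0=7
r5=7-3=4
r2=0>>1=0
r0=3+1=4
CMP r0, #5  (cmp 4,5)
BNE loop: taken
r5=4^0=4
r5=4-4=0
r2=0>>1=0
r0=4+1=5
CMP r0, #5  (cmp 5,5)
BNE loop: not taken
halt.
Total executed instructions: 22.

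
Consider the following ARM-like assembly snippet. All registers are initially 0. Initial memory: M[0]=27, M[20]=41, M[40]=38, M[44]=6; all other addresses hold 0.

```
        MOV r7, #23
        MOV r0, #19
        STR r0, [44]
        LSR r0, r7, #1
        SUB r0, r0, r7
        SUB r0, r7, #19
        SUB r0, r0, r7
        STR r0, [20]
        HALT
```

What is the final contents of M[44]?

19

MOV r7, #23 → r7=23
MOV r0, #19 → r0=19
STR r0, [44] → M[44]=19
LSR r0, r7, #1 → r0=23>>1=11
SUB r0, r0, r7 → r0=11-23=-12
SUB r0, r7, #19 → r0=23-19=4
SUB r0, r0, r7 → r0=4-23=-19
STR r0, [20] → M[20]=-19
halt.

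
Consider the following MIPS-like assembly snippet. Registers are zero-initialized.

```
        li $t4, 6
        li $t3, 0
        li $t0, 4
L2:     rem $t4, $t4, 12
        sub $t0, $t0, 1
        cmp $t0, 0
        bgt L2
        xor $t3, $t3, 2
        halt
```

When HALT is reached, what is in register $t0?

0

after li $t4, 6: $t4=6
after li $t3, 0: $t3=0
after li $t0, 4: $t0=4
after rem $t4, $t4, 12: $t4=6%12=6
after sub $t0, $t0, 1: $t0=4-1=3
cmp $t0, 0  (cmp 3,0)
bgt L2: taken
after rem $t4, $t4, 12: $t4=6%12=6
after sub $t0, $t0, 1: $t0=3-1=2
cmp $t0, 0  (cmp 2,0)
bgt L2: taken
after rem $t4, $t4, 12: $t4=6%12=6
after sub $t0, $t0, 1: $t0=2-1=1
cmp $t0, 0  (cmp 1,0)
bgt L2: taken
after rem $t4, $t4, 12: $t4=6%12=6
after sub $t0, $t0, 1: $t0=1-1=0
cmp $t0, 0  (cmp 0,0)
bgt L2: not taken
after xor $t3, $t3, 2: $t3=0^2=2
halt.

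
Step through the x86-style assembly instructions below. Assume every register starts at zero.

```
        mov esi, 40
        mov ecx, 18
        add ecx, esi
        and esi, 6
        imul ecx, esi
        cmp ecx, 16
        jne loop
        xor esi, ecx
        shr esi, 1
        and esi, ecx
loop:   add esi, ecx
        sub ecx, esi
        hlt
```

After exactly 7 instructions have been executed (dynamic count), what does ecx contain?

0

esi=40
ecx=18
ecx=18+40=58
esi=40&6=0
ecx=58*0=0
cmp ecx, 16  (cmp 0,16)
jne loop: taken
After step 7: ecx = 0.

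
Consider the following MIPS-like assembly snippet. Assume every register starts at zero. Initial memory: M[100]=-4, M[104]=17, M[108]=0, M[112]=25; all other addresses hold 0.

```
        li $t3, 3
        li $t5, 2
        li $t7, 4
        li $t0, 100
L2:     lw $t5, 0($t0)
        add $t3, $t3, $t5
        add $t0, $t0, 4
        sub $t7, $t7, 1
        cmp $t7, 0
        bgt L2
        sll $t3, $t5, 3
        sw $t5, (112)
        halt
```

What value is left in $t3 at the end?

200

after li $t3, 3: $t3=3
after li $t5, 2: $t5=2
after li $t7, 4: $t7=4
after li $t0, 100: $t0=100
after lw $t5, 0($t0): $t5=M[100]=-4
after add $t3, $t3, $t5: $t3=3+(-4)=-1
after add $t0, $t0, 4: $t0=100+4=104
after sub $t7, $t7, 1: $t7=4-1=3
cmp $t7, 0  (cmp 3,0)
bgt L2: taken
after lw $t5, 0($t0): $t5=M[104]=17
after add $t3, $t3, $t5: $t3=(-1)+17=16
after add $t0, $t0, 4: $t0=104+4=108
after sub $t7, $t7, 1: $t7=3-1=2
cmp $t7, 0  (cmp 2,0)
bgt L2: taken
after lw $t5, 0($t0): $t5=M[108]=0
after add $t3, $t3, $t5: $t3=16+0=16
after add $t0, $t0, 4: $t0=108+4=112
after sub $t7, $t7, 1: $t7=2-1=1
cmp $t7, 0  (cmp 1,0)
bgt L2: taken
after lw $t5, 0($t0): $t5=M[112]=25
after add $t3, $t3, $t5: $t3=16+25=41
after add $t0, $t0, 4: $t0=112+4=116
after sub $t7, $t7, 1: $t7=1-1=0
cmp $t7, 0  (cmp 0,0)
bgt L2: not taken
after sll $t3, $t5, 3: $t3=25<<3=200
sw $t5, (112) → M[112]=25
halt.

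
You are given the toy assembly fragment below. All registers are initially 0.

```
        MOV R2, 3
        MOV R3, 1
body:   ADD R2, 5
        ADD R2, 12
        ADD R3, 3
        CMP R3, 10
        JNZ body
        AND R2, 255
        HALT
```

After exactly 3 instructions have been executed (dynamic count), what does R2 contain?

R2=3
R3=1
R2=3+5=8
After step 3: R2 = 8.

8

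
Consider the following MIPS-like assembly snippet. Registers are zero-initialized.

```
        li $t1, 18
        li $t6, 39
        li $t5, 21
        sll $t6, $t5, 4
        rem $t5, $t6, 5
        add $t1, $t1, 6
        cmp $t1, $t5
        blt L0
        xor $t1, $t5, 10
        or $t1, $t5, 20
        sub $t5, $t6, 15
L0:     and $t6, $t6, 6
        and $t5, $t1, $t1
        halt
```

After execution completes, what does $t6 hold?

0

$t1=18
$t6=39
$t5=21
$t6=21<<4=336
$t5=336%5=1
$t1=18+6=24
cmp $t1, $t5  (cmp 24,1)
blt L0: not taken
$t1=1^10=11
$t1=1|20=21
$t5=336-15=321
$t6=336&6=0
$t5=21&21=21
halt.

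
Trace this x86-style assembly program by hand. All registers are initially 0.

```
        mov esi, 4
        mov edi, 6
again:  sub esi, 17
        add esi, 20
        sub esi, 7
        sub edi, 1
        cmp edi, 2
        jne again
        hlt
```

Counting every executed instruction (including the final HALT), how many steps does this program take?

27

mov esi, 4 → esi=4
mov edi, 6 → edi=6
sub esi, 17 → esi=4-17=-13
add esi, 20 → esi=(-13)+20=7
sub esi, 7 → esi=7-7=0
sub edi, 1 → edi=6-1=5
cmp edi, 2  (cmp 5,2)
jne again: taken
sub esi, 17 → esi=0-17=-17
add esi, 20 → esi=(-17)+20=3
sub esi, 7 → esi=3-7=-4
sub edi, 1 → edi=5-1=4
cmp edi, 2  (cmp 4,2)
jne again: taken
sub esi, 17 → esi=(-4)-17=-21
add esi, 20 → esi=(-21)+20=-1
sub esi, 7 → esi=(-1)-7=-8
sub edi, 1 → edi=4-1=3
cmp edi, 2  (cmp 3,2)
jne again: taken
sub esi, 17 → esi=(-8)-17=-25
add esi, 20 → esi=(-25)+20=-5
sub esi, 7 → esi=(-5)-7=-12
sub edi, 1 → edi=3-1=2
cmp edi, 2  (cmp 2,2)
jne again: not taken
halt.
Total executed instructions: 27.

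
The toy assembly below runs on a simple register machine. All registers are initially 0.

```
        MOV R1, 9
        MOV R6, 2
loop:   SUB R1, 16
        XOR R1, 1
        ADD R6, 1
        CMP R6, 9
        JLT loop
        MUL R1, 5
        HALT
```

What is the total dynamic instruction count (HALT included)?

39

R1=9
R6=2
R1=9-16=-7
R1=(-7)^1=-8
R6=2+1=3
CMP R6, 9  (cmp 3,9)
JLT loop: taken
R1=(-8)-16=-24
R1=(-24)^1=-23
R6=3+1=4
CMP R6, 9  (cmp 4,9)
JLT loop: taken
R1=(-23)-16=-39
R1=(-39)^1=-40
R6=4+1=5
CMP R6, 9  (cmp 5,9)
JLT loop: taken
R1=(-40)-16=-56
R1=(-56)^1=-55
R6=5+1=6
CMP R6, 9  (cmp 6,9)
JLT loop: taken
R1=(-55)-16=-71
R1=(-71)^1=-72
R6=6+1=7
CMP R6, 9  (cmp 7,9)
JLT loop: taken
R1=(-72)-16=-88
R1=(-88)^1=-87
R6=7+1=8
CMP R6, 9  (cmp 8,9)
JLT loop: taken
R1=(-87)-16=-103
R1=(-103)^1=-104
R6=8+1=9
CMP R6, 9  (cmp 9,9)
JLT loop: not taken
R1=(-104)*5=-520
halt.
Total executed instructions: 39.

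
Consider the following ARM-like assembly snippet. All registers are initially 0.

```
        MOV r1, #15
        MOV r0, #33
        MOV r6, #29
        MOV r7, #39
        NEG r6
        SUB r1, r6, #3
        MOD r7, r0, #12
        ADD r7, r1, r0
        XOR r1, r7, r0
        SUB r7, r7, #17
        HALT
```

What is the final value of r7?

after MOV r1, #15: r1=15
after MOV r0, #33: r0=33
after MOV r6, #29: r6=29
after MOV r7, #39: r7=39
after NEG r6: r6=-(29)=-29
after SUB r1, r6, #3: r1=(-29)-3=-32
after MOD r7, r0, #12: r7=33%12=9
after ADD r7, r1, r0: r7=(-32)+33=1
after XOR r1, r7, r0: r1=1^33=32
after SUB r7, r7, #17: r7=1-17=-16
halt.

-16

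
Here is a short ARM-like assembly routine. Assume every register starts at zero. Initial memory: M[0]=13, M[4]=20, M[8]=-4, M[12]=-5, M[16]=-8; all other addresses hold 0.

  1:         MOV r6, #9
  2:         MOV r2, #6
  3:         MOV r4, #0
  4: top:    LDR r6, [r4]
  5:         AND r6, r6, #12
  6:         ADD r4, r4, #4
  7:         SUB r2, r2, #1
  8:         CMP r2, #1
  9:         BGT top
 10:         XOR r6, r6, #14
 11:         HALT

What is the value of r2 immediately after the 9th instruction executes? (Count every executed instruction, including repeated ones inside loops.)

5

MOV r6, #9 → r6=9
MOV r2, #6 → r2=6
MOV r4, #0 → r4=0
LDR r6, [r4] → r6=M[0]=13
AND r6, r6, #12 → r6=13&12=12
ADD r4, r4, #4 → r4=0+4=4
SUB r2, r2, #1 → r2=6-1=5
CMP r2, #1  (cmp 5,1)
BGT top: taken
After step 9: r2 = 5.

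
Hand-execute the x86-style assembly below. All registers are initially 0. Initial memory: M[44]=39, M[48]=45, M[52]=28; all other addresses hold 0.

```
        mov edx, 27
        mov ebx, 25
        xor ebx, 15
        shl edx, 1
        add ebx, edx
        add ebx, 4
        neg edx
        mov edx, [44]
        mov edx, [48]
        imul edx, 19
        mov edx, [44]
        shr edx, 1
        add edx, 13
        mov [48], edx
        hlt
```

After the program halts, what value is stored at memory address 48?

32

edx=27
ebx=25
ebx=25^15=22
edx=27<<1=54
ebx=22+54=76
ebx=76+4=80
edx=-(54)=-54
edx=M[44]=39
edx=M[48]=45
edx=45*19=855
edx=M[44]=39
edx=39>>1=19
edx=19+13=32
mov [48], edx → M[48]=32
halt.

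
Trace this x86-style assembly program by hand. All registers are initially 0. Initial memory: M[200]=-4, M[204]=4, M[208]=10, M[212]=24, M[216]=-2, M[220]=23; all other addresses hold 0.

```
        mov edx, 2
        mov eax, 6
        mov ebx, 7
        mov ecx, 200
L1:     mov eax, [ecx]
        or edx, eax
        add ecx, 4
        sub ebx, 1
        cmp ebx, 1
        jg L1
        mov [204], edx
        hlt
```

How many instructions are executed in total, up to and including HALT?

edx=2
eax=6
ebx=7
ecx=200
eax=M[200]=-4
edx=2|(-4)=-2
ecx=200+4=204
ebx=7-1=6
cmp ebx, 1  (cmp 6,1)
jg L1: taken
eax=M[204]=4
edx=(-2)|4=-2
ecx=204+4=208
ebx=6-1=5
cmp ebx, 1  (cmp 5,1)
jg L1: taken
eax=M[208]=10
edx=(-2)|10=-2
ecx=208+4=212
ebx=5-1=4
cmp ebx, 1  (cmp 4,1)
jg L1: taken
eax=M[212]=24
edx=(-2)|24=-2
ecx=212+4=216
ebx=4-1=3
cmp ebx, 1  (cmp 3,1)
jg L1: taken
eax=M[216]=-2
edx=(-2)|(-2)=-2
ecx=216+4=220
ebx=3-1=2
cmp ebx, 1  (cmp 2,1)
jg L1: taken
eax=M[220]=23
edx=(-2)|23=-1
ecx=220+4=224
ebx=2-1=1
cmp ebx, 1  (cmp 1,1)
jg L1: not taken
mov [204], edx → M[204]=-1
halt.
Total executed instructions: 42.

42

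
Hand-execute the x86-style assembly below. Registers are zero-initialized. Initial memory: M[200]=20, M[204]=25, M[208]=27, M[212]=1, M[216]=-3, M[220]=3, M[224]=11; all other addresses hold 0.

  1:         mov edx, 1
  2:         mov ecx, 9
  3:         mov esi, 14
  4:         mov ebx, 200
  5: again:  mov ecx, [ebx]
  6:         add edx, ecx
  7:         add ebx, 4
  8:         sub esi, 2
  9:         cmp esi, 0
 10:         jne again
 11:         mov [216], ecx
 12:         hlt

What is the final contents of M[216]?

edx=1
ecx=9
esi=14
ebx=200
ecx=M[200]=20
edx=1+20=21
ebx=200+4=204
esi=14-2=12
cmp esi, 0  (cmp 12,0)
jne again: taken
ecx=M[204]=25
edx=21+25=46
ebx=204+4=208
esi=12-2=10
cmp esi, 0  (cmp 10,0)
jne again: taken
ecx=M[208]=27
edx=46+27=73
ebx=208+4=212
esi=10-2=8
cmp esi, 0  (cmp 8,0)
jne again: taken
ecx=M[212]=1
edx=73+1=74
ebx=212+4=216
esi=8-2=6
cmp esi, 0  (cmp 6,0)
jne again: taken
ecx=M[216]=-3
edx=74+(-3)=71
ebx=216+4=220
esi=6-2=4
cmp esi, 0  (cmp 4,0)
jne again: taken
ecx=M[220]=3
edx=71+3=74
ebx=220+4=224
esi=4-2=2
cmp esi, 0  (cmp 2,0)
jne again: taken
ecx=M[224]=11
edx=74+11=85
ebx=224+4=228
esi=2-2=0
cmp esi, 0  (cmp 0,0)
jne again: not taken
mov [216], ecx → M[216]=11
halt.

11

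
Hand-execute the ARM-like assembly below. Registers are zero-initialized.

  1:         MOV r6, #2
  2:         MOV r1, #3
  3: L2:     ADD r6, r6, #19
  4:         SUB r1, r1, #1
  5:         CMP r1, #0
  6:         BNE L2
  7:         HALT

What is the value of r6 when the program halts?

r6=2
r1=3
r6=2+19=21
r1=3-1=2
CMP r1, #0  (cmp 2,0)
BNE L2: taken
r6=21+19=40
r1=2-1=1
CMP r1, #0  (cmp 1,0)
BNE L2: taken
r6=40+19=59
r1=1-1=0
CMP r1, #0  (cmp 0,0)
BNE L2: not taken
halt.

59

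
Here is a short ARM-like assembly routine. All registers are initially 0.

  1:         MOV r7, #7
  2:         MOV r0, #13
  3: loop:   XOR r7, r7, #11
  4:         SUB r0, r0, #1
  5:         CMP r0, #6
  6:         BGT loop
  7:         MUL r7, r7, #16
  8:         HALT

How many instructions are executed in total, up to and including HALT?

32

after MOV r7, #7: r7=7
after MOV r0, #13: r0=13
after XOR r7, r7, #11: r7=7^11=12
after SUB r0, r0, #1: r0=13-1=12
CMP r0, #6  (cmp 12,6)
BGT loop: taken
after XOR r7, r7, #11: r7=12^11=7
after SUB r0, r0, #1: r0=12-1=11
CMP r0, #6  (cmp 11,6)
BGT loop: taken
after XOR r7, r7, #11: r7=7^11=12
after SUB r0, r0, #1: r0=11-1=10
CMP r0, #6  (cmp 10,6)
BGT loop: taken
after XOR r7, r7, #11: r7=12^11=7
after SUB r0, r0, #1: r0=10-1=9
CMP r0, #6  (cmp 9,6)
BGT loop: taken
after XOR r7, r7, #11: r7=7^11=12
after SUB r0, r0, #1: r0=9-1=8
CMP r0, #6  (cmp 8,6)
BGT loop: taken
after XOR r7, r7, #11: r7=12^11=7
after SUB r0, r0, #1: r0=8-1=7
CMP r0, #6  (cmp 7,6)
BGT loop: taken
after XOR r7, r7, #11: r7=7^11=12
after SUB r0, r0, #1: r0=7-1=6
CMP r0, #6  (cmp 6,6)
BGT loop: not taken
after MUL r7, r7, #16: r7=12*16=192
halt.
Total executed instructions: 32.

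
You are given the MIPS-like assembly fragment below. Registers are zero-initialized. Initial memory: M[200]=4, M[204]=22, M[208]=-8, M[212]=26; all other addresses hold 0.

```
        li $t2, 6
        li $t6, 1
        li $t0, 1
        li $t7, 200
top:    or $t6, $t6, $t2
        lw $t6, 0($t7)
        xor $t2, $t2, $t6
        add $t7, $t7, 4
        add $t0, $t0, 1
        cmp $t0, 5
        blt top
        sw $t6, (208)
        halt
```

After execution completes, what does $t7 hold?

216

$t2=6
$t6=1
$t0=1
$t7=200
$t6=1|6=7
$t6=M[200]=4
$t2=6^4=2
$t7=200+4=204
$t0=1+1=2
cmp $t0, 5  (cmp 2,5)
blt top: taken
$t6=4|2=6
$t6=M[204]=22
$t2=2^22=20
$t7=204+4=208
$t0=2+1=3
cmp $t0, 5  (cmp 3,5)
blt top: taken
$t6=22|20=22
$t6=M[208]=-8
$t2=20^(-8)=-20
$t7=208+4=212
$t0=3+1=4
cmp $t0, 5  (cmp 4,5)
blt top: taken
$t6=(-8)|(-20)=-4
$t6=M[212]=26
$t2=(-20)^26=-10
$t7=212+4=216
$t0=4+1=5
cmp $t0, 5  (cmp 5,5)
blt top: not taken
sw $t6, (208) → M[208]=26
halt.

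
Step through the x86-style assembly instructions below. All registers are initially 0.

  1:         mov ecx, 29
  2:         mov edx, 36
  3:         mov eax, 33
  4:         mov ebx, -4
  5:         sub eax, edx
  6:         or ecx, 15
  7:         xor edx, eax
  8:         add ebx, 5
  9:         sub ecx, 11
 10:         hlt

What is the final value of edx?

-39

after mov ecx, 29: ecx=29
after mov edx, 36: edx=36
after mov eax, 33: eax=33
after mov ebx, -4: ebx=-4
after sub eax, edx: eax=33-36=-3
after or ecx, 15: ecx=29|15=31
after xor edx, eax: edx=36^(-3)=-39
after add ebx, 5: ebx=(-4)+5=1
after sub ecx, 11: ecx=31-11=20
halt.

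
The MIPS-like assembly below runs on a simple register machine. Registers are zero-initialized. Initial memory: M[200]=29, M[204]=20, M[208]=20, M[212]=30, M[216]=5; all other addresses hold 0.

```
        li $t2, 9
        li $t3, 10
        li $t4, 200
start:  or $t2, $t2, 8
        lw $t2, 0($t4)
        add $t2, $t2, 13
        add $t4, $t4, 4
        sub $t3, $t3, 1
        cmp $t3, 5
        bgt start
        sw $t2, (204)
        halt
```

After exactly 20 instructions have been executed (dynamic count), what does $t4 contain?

208

li $t2, 9 → $t2=9
li $t3, 10 → $t3=10
li $t4, 200 → $t4=200
or $t2, $t2, 8 → $t2=9|8=9
lw $t2, 0($t4) → $t2=M[200]=29
add $t2, $t2, 13 → $t2=29+13=42
add $t4, $t4, 4 → $t4=200+4=204
sub $t3, $t3, 1 → $t3=10-1=9
cmp $t3, 5  (cmp 9,5)
bgt start: taken
or $t2, $t2, 8 → $t2=42|8=42
lw $t2, 0($t4) → $t2=M[204]=20
add $t2, $t2, 13 → $t2=20+13=33
add $t4, $t4, 4 → $t4=204+4=208
sub $t3, $t3, 1 → $t3=9-1=8
cmp $t3, 5  (cmp 8,5)
bgt start: taken
or $t2, $t2, 8 → $t2=33|8=41
lw $t2, 0($t4) → $t2=M[208]=20
add $t2, $t2, 13 → $t2=20+13=33
After step 20: $t4 = 208.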